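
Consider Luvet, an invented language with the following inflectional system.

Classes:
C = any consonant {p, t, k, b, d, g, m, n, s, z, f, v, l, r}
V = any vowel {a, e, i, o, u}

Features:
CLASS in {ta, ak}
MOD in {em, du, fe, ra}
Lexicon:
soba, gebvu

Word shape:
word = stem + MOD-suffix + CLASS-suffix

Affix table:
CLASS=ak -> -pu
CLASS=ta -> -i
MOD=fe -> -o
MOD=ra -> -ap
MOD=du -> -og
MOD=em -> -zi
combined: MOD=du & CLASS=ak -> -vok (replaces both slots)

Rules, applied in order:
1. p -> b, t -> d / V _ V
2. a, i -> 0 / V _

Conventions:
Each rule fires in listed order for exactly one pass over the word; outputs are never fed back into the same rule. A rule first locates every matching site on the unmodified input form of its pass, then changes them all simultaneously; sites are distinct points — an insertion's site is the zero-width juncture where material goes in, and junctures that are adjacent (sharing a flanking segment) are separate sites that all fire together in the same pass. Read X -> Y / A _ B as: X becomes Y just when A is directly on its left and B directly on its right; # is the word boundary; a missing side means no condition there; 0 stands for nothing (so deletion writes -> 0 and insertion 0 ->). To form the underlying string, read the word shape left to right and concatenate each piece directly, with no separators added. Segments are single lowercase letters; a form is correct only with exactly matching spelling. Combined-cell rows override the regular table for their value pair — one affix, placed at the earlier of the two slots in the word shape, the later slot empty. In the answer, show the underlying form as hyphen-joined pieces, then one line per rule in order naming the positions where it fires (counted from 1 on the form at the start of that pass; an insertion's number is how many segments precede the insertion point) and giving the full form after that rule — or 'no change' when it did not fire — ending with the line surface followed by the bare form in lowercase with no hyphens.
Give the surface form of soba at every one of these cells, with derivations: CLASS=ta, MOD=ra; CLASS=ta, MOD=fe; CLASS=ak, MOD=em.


cell CLASS=ta, MOD=ra:
underlying: soba-ap-i
1. p -> b, t -> d / V _ V: fires at position(s) 6: sobaabi
2. a, i -> 0 / V _: fires at position(s) 5: sobabi
surface: sobabi

cell CLASS=ta, MOD=fe:
underlying: soba-o-i
1. p -> b, t -> d / V _ V: no change
2. a, i -> 0 / V _: fires at position(s) 6: sobao
surface: sobao

cell CLASS=ak, MOD=em:
underlying: soba-zi-pu
1. p -> b, t -> d / V _ V: fires at position(s) 7: sobazibu
2. a, i -> 0 / V _: no change
surface: sobazibu


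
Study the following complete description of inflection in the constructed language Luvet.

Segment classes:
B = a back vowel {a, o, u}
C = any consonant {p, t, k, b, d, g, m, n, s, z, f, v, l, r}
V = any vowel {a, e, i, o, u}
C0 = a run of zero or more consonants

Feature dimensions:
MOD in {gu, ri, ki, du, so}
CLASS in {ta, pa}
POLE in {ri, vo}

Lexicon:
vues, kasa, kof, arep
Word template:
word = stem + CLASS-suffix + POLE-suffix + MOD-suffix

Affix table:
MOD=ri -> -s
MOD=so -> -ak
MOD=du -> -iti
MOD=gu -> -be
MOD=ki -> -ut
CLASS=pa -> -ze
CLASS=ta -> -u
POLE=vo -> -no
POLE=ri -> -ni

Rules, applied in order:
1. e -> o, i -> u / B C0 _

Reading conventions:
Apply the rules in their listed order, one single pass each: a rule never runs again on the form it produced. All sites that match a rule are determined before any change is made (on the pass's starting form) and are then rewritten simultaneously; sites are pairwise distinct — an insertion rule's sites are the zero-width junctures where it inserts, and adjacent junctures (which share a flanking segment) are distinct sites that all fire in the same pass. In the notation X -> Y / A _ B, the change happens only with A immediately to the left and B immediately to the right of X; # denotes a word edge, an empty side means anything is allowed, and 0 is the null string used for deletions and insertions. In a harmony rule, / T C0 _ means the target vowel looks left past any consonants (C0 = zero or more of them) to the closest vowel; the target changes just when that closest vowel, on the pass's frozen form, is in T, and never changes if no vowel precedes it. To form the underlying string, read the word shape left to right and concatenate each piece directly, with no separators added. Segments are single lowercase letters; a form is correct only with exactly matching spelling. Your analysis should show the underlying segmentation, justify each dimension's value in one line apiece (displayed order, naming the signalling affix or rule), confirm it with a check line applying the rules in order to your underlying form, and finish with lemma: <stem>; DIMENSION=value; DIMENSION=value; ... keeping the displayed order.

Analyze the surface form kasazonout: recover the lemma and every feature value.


underlying: kasa-ze-no-ut
MOD=ki - signalled by the affix -ut
CLASS=pa - signalled by the affix -ze
POLE=vo - signalled by the affix -no
check: kasazenout -> kasazonout
lemma: kasa; MOD=ki; CLASS=pa; POLE=vo


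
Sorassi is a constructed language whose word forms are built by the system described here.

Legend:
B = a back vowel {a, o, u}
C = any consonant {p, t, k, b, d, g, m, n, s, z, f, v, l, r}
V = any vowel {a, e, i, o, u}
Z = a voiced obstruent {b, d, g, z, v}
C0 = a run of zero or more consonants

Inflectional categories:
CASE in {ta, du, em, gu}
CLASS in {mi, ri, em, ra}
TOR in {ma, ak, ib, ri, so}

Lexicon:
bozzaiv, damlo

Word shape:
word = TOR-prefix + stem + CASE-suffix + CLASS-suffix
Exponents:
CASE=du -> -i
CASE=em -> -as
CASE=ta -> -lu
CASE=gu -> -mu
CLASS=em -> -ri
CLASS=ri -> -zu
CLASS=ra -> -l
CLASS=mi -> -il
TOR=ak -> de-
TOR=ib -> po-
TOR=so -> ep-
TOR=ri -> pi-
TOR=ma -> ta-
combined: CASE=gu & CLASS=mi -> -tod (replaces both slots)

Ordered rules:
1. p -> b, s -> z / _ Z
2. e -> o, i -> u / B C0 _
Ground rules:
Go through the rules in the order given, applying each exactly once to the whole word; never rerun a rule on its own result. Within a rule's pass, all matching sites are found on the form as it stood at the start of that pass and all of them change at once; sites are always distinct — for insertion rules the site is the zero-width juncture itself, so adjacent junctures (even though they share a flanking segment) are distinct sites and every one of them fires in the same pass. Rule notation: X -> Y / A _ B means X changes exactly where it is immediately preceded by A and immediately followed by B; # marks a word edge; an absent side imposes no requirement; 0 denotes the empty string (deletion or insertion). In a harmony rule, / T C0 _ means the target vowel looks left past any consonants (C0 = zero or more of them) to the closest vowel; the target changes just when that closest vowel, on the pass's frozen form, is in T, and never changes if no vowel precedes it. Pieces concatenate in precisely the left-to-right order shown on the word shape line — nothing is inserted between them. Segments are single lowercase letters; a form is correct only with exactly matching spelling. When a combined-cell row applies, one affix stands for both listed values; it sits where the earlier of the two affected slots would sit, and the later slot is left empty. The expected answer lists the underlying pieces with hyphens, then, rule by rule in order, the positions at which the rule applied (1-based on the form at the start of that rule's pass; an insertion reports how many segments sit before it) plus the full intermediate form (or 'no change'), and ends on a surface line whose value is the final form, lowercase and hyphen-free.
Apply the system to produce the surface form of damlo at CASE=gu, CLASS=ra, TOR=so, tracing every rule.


underlying: ep-damlo-mu-l
1. p -> b, s -> z / _ Z: fires at position(s) 2: ebdamlomul
2. e -> o, i -> u / B C0 _: no change
surface: ebdamlomul


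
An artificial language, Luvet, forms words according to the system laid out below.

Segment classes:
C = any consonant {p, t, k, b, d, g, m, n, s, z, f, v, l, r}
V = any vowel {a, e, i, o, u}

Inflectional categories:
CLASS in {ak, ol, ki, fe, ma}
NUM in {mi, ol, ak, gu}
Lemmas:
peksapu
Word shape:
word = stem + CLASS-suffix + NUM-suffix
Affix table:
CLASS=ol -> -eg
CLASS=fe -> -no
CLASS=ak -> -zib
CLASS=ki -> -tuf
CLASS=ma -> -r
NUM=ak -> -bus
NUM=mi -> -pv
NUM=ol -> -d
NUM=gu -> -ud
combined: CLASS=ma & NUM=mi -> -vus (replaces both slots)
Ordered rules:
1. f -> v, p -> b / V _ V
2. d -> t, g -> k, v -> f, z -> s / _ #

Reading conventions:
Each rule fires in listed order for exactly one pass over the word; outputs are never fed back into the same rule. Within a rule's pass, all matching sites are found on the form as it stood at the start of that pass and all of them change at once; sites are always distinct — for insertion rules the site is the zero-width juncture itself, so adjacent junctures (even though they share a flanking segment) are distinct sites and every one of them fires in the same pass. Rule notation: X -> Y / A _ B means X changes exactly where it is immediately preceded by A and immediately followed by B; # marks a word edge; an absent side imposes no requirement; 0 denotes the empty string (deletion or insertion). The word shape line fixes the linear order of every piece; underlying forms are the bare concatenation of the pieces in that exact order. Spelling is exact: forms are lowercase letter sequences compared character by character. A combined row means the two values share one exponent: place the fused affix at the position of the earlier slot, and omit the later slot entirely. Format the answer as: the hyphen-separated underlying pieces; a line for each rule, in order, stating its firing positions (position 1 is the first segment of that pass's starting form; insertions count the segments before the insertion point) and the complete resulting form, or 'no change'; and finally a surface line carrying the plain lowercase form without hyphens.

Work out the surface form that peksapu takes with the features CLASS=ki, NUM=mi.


underlying: peksapu-tuf-pv
1. f -> v, p -> b / V _ V: fires at position(s) 6: peksabutufpv
2. d -> t, g -> k, v -> f, z -> s / _ #: fires at position(s) 12: peksabutufpf
surface: peksabutufpf


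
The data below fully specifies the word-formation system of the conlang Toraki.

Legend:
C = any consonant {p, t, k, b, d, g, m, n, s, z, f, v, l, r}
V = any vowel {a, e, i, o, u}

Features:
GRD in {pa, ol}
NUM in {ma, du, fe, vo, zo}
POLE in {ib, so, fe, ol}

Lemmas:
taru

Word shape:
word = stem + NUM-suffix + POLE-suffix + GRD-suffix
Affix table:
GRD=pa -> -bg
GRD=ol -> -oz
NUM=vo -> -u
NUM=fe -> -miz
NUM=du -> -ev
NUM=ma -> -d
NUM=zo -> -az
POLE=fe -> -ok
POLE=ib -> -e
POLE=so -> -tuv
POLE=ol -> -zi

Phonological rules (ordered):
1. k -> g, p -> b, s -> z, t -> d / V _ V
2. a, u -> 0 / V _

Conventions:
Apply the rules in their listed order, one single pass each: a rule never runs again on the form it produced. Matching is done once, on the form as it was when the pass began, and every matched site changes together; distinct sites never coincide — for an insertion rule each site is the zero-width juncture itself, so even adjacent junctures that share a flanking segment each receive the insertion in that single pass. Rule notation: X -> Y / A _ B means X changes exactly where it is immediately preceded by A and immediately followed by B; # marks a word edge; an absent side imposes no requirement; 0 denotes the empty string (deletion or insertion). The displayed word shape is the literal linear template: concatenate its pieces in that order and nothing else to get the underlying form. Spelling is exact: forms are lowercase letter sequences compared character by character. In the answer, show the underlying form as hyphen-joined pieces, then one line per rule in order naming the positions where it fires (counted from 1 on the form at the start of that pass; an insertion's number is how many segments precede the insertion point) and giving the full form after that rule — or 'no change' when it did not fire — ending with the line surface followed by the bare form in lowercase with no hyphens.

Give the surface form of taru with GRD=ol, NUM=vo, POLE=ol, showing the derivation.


underlying: taru-u-zi-oz
1. k -> g, p -> b, s -> z, t -> d / V _ V: no change
2. a, u -> 0 / V _: fires at position(s) 5: taruzioz
surface: taruzioz


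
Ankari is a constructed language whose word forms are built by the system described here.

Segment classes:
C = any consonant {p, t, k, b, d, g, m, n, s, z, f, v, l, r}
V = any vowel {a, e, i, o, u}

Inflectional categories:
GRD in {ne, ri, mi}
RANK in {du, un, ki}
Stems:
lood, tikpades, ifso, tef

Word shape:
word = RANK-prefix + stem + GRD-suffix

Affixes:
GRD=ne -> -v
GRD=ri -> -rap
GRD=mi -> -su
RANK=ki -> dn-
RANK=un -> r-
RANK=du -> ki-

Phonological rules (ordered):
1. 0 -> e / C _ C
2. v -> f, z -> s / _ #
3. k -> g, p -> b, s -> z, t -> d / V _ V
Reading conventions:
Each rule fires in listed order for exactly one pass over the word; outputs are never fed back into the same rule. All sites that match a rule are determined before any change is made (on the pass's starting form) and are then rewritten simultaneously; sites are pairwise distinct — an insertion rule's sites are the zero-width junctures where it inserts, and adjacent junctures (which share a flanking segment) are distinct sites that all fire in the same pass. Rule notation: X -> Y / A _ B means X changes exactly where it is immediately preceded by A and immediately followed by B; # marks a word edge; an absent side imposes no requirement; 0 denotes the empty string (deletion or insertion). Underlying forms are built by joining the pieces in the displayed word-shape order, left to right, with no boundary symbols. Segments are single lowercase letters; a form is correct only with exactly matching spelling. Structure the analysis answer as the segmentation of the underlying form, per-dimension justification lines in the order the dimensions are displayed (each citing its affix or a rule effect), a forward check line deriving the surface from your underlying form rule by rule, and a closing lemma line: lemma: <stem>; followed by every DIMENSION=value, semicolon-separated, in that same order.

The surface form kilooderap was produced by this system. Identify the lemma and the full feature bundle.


underlying: ki-lood-rap
GRD=ri - signalled by the affix -rap
RANK=du - signalled by the affix ki-
check: kiloodrap -> kilooderap -> kilooderap -> kilooderap
lemma: lood; GRD=ri; RANK=du


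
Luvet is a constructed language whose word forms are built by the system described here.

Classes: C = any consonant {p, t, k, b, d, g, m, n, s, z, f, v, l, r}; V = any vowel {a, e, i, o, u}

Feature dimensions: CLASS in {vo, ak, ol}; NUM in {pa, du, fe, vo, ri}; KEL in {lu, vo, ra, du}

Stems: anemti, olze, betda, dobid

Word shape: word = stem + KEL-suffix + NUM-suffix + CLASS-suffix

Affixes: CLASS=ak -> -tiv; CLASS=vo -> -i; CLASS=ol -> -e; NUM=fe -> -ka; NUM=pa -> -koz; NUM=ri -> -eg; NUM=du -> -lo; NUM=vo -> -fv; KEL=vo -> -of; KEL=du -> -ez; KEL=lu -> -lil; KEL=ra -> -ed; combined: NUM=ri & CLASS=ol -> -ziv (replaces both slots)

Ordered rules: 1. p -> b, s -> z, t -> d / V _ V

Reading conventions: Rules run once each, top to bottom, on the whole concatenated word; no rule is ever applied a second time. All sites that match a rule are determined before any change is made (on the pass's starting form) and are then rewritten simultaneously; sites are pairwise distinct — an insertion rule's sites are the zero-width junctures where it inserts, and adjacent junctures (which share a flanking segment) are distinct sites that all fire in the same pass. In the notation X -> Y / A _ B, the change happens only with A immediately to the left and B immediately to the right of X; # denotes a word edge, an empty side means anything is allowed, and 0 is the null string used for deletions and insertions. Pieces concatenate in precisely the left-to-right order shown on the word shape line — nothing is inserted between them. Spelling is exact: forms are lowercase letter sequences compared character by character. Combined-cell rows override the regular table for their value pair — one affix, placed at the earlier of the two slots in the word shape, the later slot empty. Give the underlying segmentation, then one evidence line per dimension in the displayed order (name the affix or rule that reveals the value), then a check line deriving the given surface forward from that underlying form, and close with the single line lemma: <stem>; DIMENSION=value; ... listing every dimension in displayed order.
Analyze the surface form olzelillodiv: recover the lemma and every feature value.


underlying: olze-lil-lo-tiv
CLASS=ak - signalled by the affix -tiv
NUM=du - signalled by the affix -lo
KEL=lu - signalled by the affix -lil
check: olzelillotiv -> olzelillodiv
lemma: olze; CLASS=ak; NUM=du; KEL=lu


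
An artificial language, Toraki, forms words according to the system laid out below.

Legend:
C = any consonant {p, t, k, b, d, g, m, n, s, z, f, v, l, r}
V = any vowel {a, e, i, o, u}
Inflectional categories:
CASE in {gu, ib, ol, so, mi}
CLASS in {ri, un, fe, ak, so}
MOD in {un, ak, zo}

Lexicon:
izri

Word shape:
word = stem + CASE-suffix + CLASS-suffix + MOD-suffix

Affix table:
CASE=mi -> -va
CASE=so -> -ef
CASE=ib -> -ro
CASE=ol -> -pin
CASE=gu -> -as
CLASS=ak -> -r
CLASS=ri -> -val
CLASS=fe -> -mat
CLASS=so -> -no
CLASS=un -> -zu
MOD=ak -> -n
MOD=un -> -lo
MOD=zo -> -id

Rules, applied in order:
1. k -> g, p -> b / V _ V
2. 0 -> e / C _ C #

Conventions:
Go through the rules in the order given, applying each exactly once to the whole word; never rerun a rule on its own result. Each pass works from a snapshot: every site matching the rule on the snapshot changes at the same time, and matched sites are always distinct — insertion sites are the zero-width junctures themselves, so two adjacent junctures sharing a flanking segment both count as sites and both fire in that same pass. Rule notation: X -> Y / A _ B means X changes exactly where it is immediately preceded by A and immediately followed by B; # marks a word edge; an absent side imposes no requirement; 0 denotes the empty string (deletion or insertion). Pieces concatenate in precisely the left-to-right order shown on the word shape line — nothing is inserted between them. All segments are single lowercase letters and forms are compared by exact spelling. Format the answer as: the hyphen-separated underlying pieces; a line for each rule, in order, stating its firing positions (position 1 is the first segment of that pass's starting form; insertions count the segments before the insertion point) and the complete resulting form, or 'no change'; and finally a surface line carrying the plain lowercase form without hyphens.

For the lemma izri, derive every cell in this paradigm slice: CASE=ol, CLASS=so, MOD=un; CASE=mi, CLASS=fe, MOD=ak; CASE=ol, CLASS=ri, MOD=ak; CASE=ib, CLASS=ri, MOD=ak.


cell CASE=ol, CLASS=so, MOD=un:
underlying: izri-pin-no-lo
1. k -> g, p -> b / V _ V: fires at position(s) 5: izribinnolo
2. 0 -> e / C _ C #: no change
surface: izribinnolo

cell CASE=mi, CLASS=fe, MOD=ak:
underlying: izri-va-mat-n
1. k -> g, p -> b / V _ V: no change
2. 0 -> e / C _ C #: inserts after position(s) 9: izrivamaten
surface: izrivamaten

cell CASE=ol, CLASS=ri, MOD=ak:
underlying: izri-pin-val-n
1. k -> g, p -> b / V _ V: fires at position(s) 5: izribinvaln
2. 0 -> e / C _ C #: inserts after position(s) 10: izribinvalen
surface: izribinvalen

cell CASE=ib, CLASS=ri, MOD=ak:
underlying: izri-ro-val-n
1. k -> g, p -> b / V _ V: no change
2. 0 -> e / C _ C #: inserts after position(s) 9: izrirovalen
surface: izrirovalen


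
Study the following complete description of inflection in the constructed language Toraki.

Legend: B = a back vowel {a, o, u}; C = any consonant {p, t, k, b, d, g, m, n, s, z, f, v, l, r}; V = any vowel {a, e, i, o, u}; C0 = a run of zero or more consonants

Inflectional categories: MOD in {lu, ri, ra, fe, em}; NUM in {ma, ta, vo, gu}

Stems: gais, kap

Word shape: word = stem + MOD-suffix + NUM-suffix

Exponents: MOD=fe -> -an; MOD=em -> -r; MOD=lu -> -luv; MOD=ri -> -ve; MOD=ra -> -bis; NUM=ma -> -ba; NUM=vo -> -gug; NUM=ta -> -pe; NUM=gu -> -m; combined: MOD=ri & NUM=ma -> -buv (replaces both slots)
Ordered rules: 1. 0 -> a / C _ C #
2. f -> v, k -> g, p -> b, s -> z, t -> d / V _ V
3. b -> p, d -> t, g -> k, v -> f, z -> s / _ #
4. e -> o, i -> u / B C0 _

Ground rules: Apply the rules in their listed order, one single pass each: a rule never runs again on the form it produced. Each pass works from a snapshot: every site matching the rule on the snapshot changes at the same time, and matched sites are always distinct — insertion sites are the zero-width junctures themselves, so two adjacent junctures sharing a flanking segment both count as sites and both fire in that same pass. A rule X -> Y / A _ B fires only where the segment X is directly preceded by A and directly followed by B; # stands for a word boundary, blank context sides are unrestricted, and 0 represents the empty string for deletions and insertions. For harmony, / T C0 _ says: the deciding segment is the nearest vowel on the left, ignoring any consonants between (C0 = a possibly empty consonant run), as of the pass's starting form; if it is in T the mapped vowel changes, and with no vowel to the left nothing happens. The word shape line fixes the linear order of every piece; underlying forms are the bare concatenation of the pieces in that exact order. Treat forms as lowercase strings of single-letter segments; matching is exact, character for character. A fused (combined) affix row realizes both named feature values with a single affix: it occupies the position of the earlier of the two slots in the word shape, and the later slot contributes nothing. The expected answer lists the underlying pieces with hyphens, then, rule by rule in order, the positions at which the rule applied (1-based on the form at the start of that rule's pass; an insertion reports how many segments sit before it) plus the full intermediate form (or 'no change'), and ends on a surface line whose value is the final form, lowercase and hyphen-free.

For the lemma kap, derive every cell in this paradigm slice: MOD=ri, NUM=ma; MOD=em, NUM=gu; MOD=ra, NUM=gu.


cell MOD=ri, NUM=ma:
underlying: kap-buv
1. 0 -> a / C _ C #: no change
2. f -> v, k -> g, p -> b, s -> z, t -> d / V _ V: no change
3. b -> p, d -> t, g -> k, v -> f, z -> s / _ #: fires at position(s) 6: kapbuf
4. e -> o, i -> u / B C0 _: no change
surface: kapbuf

cell MOD=em, NUM=gu:
underlying: kap-r-m
1. 0 -> a / C _ C #: inserts after position(s) 4: kapram
2. f -> v, k -> g, p -> b, s -> z, t -> d / V _ V: no change
3. b -> p, d -> t, g -> k, v -> f, z -> s / _ #: no change
4. e -> o, i -> u / B C0 _: no change
surface: kapram

cell MOD=ra, NUM=gu:
underlying: kap-bis-m
1. 0 -> a / C _ C #: inserts after position(s) 6: kapbisam
2. f -> v, k -> g, p -> b, s -> z, t -> d / V _ V: fires at position(s) 6: kapbizam
3. b -> p, d -> t, g -> k, v -> f, z -> s / _ #: no change
4. e -> o, i -> u / B C0 _: fires at position(s) 5: kapbuzam
surface: kapbuzam


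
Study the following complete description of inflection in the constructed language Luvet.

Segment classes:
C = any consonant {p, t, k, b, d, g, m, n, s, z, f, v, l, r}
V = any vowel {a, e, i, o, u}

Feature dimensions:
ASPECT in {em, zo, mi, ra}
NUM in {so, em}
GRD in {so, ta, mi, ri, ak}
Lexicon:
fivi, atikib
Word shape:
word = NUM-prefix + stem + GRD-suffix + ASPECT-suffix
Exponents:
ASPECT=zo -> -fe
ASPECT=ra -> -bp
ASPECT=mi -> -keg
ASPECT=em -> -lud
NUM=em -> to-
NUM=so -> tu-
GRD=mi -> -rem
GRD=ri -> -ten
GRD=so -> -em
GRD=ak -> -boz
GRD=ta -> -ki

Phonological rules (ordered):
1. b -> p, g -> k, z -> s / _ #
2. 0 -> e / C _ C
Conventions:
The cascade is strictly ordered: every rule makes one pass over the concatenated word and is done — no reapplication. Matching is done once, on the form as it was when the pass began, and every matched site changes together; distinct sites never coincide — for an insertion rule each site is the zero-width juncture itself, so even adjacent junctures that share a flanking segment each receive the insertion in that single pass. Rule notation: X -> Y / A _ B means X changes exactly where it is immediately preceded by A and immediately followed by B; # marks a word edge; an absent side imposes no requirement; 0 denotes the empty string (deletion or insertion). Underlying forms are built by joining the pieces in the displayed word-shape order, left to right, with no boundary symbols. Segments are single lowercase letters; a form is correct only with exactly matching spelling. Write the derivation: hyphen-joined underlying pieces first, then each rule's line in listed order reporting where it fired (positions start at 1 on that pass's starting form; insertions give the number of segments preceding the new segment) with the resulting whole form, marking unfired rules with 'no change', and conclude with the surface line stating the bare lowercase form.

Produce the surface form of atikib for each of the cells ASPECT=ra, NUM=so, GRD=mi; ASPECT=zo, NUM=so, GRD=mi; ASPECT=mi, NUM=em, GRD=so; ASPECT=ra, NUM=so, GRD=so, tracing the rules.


cell ASPECT=ra, NUM=so, GRD=mi:
underlying: tu-atikib-rem-bp
1. b -> p, g -> k, z -> s / _ #: no change
2. 0 -> e / C _ C: inserts after position(s) 8, 11, 12: tuatikiberemebep
surface: tuatikiberemebep

cell ASPECT=zo, NUM=so, GRD=mi:
underlying: tu-atikib-rem-fe
1. b -> p, g -> k, z -> s / _ #: no change
2. 0 -> e / C _ C: inserts after position(s) 8, 11: tuatikiberemefe
surface: tuatikiberemefe

cell ASPECT=mi, NUM=em, GRD=so:
underlying: to-atikib-em-keg
1. b -> p, g -> k, z -> s / _ #: fires at position(s) 13: toatikibemkek
2. 0 -> e / C _ C: inserts after position(s) 10: toatikibemekek
surface: toatikibemekek

cell ASPECT=ra, NUM=so, GRD=so:
underlying: tu-atikib-em-bp
1. b -> p, g -> k, z -> s / _ #: no change
2. 0 -> e / C _ C: inserts after position(s) 10, 11: tuatikibemebep
surface: tuatikibemebep


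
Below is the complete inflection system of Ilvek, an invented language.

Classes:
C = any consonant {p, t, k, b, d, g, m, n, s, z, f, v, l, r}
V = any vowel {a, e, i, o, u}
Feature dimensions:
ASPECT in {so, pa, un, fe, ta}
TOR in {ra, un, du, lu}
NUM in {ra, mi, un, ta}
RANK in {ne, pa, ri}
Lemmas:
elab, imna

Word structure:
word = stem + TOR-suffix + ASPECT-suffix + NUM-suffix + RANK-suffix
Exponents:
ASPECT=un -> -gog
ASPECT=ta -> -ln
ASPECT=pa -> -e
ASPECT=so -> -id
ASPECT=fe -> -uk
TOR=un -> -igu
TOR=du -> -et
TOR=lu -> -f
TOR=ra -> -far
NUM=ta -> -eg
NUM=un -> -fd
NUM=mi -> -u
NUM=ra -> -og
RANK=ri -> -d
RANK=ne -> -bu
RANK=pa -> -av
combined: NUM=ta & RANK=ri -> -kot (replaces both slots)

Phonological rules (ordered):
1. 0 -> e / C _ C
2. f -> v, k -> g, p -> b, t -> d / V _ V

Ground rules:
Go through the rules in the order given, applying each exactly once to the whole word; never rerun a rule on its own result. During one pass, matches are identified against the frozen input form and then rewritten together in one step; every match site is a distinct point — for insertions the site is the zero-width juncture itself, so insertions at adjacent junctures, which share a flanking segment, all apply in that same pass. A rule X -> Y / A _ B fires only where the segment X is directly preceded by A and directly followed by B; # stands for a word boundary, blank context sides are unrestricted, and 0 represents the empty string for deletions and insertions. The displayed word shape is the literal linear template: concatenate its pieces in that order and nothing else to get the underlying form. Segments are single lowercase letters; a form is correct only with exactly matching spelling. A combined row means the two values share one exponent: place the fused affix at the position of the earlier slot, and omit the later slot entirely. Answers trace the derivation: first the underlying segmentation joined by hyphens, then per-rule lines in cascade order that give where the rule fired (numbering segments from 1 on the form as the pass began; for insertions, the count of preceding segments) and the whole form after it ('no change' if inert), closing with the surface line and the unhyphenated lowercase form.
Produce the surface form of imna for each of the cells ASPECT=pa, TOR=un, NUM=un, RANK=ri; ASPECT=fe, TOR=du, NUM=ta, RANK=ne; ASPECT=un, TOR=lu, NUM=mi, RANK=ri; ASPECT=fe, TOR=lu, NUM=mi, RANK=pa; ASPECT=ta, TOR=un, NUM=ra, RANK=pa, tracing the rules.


cell ASPECT=pa, TOR=un, NUM=un, RANK=ri:
underlying: imna-igu-e-fd-d
1. 0 -> e / C _ C: inserts after position(s) 2, 9, 10: imenaiguefeded
2. f -> v, k -> g, p -> b, t -> d / V _ V: fires at position(s) 10: imenaigueveded
surface: imenaigueveded

cell ASPECT=fe, TOR=du, NUM=ta, RANK=ne:
underlying: imna-et-uk-eg-bu
1. 0 -> e / C _ C: inserts after position(s) 2, 10: imenaetukegebu
2. f -> v, k -> g, p -> b, t -> d / V _ V: fires at position(s) 7, 9: imenaedugegebu
surface: imenaedugegebu

cell ASPECT=un, TOR=lu, NUM=mi, RANK=ri:
underlying: imna-f-gog-u-d
1. 0 -> e / C _ C: inserts after position(s) 2, 5: imenafegogud
2. f -> v, k -> g, p -> b, t -> d / V _ V: fires at position(s) 6: imenavegogud
surface: imenavegogud

cell ASPECT=fe, TOR=lu, NUM=mi, RANK=pa:
underlying: imna-f-uk-u-av
1. 0 -> e / C _ C: inserts after position(s) 2: imenafukuav
2. f -> v, k -> g, p -> b, t -> d / V _ V: fires at position(s) 6, 8: imenavuguav
surface: imenavuguav

cell ASPECT=ta, TOR=un, NUM=ra, RANK=pa:
underlying: imna-igu-ln-og-av
1. 0 -> e / C _ C: inserts after position(s) 2, 8: imenaigulenogav
2. f -> v, k -> g, p -> b, t -> d / V _ V: no change
surface: imenaigulenogav


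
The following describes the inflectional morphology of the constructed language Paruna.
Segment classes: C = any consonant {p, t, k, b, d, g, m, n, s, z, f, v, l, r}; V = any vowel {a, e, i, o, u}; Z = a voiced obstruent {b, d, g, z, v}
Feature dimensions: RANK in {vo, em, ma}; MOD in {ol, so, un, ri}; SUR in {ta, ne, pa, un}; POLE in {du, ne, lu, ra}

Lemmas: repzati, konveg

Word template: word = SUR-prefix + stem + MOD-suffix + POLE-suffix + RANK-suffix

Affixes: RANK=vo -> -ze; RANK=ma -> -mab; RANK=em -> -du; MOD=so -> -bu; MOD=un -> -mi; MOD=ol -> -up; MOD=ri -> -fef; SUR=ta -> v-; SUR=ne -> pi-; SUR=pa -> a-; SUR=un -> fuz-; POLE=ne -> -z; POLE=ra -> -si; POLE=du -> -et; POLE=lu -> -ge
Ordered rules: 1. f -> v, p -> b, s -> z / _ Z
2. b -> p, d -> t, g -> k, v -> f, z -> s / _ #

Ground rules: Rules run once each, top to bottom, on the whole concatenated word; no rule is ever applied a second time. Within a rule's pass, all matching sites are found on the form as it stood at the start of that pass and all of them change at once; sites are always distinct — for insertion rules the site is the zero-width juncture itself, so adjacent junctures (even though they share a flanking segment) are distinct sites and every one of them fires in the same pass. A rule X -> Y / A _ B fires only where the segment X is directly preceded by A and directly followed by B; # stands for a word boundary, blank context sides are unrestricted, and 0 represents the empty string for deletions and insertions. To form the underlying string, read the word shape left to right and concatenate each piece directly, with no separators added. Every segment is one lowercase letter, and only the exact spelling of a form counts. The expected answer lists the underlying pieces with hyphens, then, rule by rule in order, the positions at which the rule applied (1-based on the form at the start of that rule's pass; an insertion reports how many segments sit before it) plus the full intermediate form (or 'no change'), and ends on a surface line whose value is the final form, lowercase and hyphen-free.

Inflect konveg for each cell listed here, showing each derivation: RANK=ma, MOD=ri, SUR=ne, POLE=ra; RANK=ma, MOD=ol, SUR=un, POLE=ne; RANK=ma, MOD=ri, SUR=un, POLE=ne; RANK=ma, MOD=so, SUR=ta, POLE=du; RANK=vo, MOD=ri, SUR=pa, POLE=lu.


cell RANK=ma, MOD=ri, SUR=ne, POLE=ra:
underlying: pi-konveg-fef-si-mab
1. f -> v, p -> b, s -> z / _ Z: no change
2. b -> p, d -> t, g -> k, v -> f, z -> s / _ #: fires at position(s) 16: pikonvegfefsimap
surface: pikonvegfefsimap

cell RANK=ma, MOD=ol, SUR=un, POLE=ne:
underlying: fuz-konveg-up-z-mab
1. f -> v, p -> b, s -> z / _ Z: fires at position(s) 11: fuzkonvegubzmab
2. b -> p, d -> t, g -> k, v -> f, z -> s / _ #: fires at position(s) 15: fuzkonvegubzmap
surface: fuzkonvegubzmap

cell RANK=ma, MOD=ri, SUR=un, POLE=ne:
underlying: fuz-konveg-fef-z-mab
1. f -> v, p -> b, s -> z / _ Z: fires at position(s) 12: fuzkonvegfevzmab
2. b -> p, d -> t, g -> k, v -> f, z -> s / _ #: fires at position(s) 16: fuzkonvegfevzmap
surface: fuzkonvegfevzmap

cell RANK=ma, MOD=so, SUR=ta, POLE=du:
underlying: v-konveg-bu-et-mab
1. f -> v, p -> b, s -> z / _ Z: no change
2. b -> p, d -> t, g -> k, v -> f, z -> s / _ #: fires at position(s) 14: vkonvegbuetmap
surface: vkonvegbuetmap

cell RANK=vo, MOD=ri, SUR=pa, POLE=lu:
underlying: a-konveg-fef-ge-ze
1. f -> v, p -> b, s -> z / _ Z: fires at position(s) 10: akonvegfevgeze
2. b -> p, d -> t, g -> k, v -> f, z -> s / _ #: no change
surface: akonvegfevgeze


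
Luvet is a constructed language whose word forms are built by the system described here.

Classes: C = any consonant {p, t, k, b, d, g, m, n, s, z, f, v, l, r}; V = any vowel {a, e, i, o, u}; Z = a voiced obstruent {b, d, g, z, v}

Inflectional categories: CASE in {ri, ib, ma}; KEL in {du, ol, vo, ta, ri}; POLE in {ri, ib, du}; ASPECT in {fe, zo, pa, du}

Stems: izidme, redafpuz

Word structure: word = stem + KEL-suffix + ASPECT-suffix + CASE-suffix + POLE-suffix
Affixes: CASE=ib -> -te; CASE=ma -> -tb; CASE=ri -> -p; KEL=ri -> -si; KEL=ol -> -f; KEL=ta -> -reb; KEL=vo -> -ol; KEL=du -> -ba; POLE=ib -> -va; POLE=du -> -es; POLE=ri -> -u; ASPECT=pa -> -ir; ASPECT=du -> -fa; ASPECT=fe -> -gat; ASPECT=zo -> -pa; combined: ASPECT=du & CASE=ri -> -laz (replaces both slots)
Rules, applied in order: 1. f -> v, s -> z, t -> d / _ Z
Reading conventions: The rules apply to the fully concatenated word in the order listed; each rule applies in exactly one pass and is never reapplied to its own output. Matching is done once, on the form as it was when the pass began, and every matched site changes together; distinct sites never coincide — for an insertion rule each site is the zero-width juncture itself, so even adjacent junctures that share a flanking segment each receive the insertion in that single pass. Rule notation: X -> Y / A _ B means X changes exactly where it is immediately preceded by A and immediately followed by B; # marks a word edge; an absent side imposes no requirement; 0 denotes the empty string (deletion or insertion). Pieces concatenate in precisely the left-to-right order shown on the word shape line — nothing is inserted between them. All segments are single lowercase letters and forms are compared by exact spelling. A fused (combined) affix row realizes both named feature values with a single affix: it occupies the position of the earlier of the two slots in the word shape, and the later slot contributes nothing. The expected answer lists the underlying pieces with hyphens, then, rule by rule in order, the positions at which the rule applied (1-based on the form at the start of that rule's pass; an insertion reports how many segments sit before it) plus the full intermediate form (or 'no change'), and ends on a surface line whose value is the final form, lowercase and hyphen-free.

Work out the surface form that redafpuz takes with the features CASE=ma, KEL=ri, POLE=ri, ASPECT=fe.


underlying: redafpuz-si-gat-tb-u
1. f -> v, s -> z, t -> d / _ Z: fires at position(s) 14: redafpuzsigatdbu
surface: redafpuzsigatdbu


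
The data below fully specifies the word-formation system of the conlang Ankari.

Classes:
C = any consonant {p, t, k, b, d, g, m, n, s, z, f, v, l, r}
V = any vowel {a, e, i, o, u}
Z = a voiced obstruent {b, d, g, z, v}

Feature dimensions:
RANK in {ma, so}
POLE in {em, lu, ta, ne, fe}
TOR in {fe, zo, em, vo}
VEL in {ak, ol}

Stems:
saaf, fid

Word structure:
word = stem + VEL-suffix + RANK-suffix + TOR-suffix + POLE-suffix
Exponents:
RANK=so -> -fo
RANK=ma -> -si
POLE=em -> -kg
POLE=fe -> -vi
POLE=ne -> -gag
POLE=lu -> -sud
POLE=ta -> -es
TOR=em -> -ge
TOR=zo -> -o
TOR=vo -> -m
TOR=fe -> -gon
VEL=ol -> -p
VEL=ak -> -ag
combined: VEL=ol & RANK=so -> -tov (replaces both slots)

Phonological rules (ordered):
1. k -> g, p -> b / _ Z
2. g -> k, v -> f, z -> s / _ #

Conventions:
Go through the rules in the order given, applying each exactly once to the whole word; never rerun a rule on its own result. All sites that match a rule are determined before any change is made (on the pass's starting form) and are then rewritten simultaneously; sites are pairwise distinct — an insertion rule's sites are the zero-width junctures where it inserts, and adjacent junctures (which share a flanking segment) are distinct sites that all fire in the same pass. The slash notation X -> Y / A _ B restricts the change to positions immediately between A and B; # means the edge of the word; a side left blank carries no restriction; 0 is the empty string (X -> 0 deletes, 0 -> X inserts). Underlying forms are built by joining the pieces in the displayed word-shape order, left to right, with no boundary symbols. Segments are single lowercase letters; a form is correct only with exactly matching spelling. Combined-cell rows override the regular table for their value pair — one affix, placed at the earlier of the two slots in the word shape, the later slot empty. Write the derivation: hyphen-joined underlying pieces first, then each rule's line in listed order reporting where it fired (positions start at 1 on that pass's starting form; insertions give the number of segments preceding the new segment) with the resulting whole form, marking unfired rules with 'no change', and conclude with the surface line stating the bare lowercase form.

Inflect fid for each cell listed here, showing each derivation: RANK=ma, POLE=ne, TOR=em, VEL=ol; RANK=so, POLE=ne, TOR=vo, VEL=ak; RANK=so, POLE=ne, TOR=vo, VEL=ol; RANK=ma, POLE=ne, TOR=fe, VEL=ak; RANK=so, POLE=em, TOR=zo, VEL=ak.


cell RANK=ma, POLE=ne, TOR=em, VEL=ol:
underlying: fid-p-si-ge-gag
1. k -> g, p -> b / _ Z: no change
2. g -> k, v -> f, z -> s / _ #: fires at position(s) 11: fidpsigegak
surface: fidpsigegak

cell RANK=so, POLE=ne, TOR=vo, VEL=ak:
underlying: fid-ag-fo-m-gag
1. k -> g, p -> b / _ Z: no change
2. g -> k, v -> f, z -> s / _ #: fires at position(s) 11: fidagfomgak
surface: fidagfomgak

cell RANK=so, POLE=ne, TOR=vo, VEL=ol:
underlying: fid-tov-m-gag
1. k -> g, p -> b / _ Z: no change
2. g -> k, v -> f, z -> s / _ #: fires at position(s) 10: fidtovmgak
surface: fidtovmgak

cell RANK=ma, POLE=ne, TOR=fe, VEL=ak:
underlying: fid-ag-si-gon-gag
1. k -> g, p -> b / _ Z: no change
2. g -> k, v -> f, z -> s / _ #: fires at position(s) 13: fidagsigongak
surface: fidagsigongak

cell RANK=so, POLE=em, TOR=zo, VEL=ak:
underlying: fid-ag-fo-o-kg
1. k -> g, p -> b / _ Z: fires at position(s) 9: fidagfoogg
2. g -> k, v -> f, z -> s / _ #: fires at position(s) 10: fidagfoogk
surface: fidagfoogk


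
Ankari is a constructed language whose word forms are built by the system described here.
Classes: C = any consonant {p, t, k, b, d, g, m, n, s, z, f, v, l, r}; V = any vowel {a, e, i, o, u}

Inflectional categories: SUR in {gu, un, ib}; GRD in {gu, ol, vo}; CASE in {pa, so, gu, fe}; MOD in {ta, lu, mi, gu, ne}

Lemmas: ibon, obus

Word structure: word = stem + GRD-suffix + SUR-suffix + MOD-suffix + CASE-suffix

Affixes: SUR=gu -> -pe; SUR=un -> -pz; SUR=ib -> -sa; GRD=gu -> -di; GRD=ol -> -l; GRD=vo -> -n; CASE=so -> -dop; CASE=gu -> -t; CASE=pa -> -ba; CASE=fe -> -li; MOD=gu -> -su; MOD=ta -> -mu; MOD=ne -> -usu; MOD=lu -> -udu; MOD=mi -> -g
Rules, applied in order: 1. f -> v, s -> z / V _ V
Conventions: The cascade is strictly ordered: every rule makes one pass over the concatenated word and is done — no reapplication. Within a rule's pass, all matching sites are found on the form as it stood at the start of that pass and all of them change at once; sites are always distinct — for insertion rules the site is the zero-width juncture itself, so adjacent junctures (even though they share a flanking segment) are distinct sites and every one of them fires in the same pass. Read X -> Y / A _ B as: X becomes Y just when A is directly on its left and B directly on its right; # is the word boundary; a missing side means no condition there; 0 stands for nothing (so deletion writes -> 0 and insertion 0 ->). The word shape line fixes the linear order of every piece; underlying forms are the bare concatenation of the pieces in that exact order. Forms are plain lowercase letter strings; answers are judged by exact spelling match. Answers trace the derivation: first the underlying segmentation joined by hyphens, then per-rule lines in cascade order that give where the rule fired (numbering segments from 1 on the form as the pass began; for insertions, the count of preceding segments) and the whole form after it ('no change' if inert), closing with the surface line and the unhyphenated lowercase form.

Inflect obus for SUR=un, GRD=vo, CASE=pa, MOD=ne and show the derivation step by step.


underlying: obus-n-pz-usu-ba
1. f -> v, s -> z / V _ V: fires at position(s) 9: obusnpzuzuba
surface: obusnpzuzuba
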